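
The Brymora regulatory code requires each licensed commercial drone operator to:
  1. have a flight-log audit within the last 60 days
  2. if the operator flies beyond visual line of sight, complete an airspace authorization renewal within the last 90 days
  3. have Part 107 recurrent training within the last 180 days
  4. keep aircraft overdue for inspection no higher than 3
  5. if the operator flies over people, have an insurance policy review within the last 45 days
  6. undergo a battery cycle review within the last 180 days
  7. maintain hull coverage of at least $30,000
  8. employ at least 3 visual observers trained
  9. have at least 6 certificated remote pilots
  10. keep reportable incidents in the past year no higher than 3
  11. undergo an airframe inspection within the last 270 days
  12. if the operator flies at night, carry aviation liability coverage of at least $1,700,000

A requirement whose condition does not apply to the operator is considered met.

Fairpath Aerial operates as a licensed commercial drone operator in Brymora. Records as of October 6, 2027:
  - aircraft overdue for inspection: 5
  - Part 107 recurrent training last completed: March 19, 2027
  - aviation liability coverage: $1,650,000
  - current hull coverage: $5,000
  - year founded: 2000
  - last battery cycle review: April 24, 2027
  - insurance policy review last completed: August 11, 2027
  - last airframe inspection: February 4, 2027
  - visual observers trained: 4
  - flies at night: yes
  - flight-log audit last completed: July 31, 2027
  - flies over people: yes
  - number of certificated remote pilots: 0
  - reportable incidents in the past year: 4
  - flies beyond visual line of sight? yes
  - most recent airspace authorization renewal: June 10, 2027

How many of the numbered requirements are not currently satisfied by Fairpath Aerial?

1. flight-log audit 67 days ago vs limit 60 → not met
2. condition 'flies beyond visual line of sight' holds; airspace authorization renewal 118 days ago vs limit 90 → not met
3. Part 107 recurrent training 201 days ago vs limit 180 → not met
4. aircraft overdue for inspection 5 > 3 → not met
5. condition 'flies over people' holds; insurance policy review 56 days ago vs limit 45 → not met
6. battery cycle review 165 days ago vs limit 180 → met
7. hull coverage $5,000 < $30,000 → not met
8. visual observers trained 4 ≥ 3 → met
9. certificated remote pilots 0 < 6 → not met
10. reportable incidents in the past year 4 > 3 → not met
11. airframe inspection 244 days ago vs limit 270 → met
12. condition 'flies at night' holds; aviation liability coverage $1,650,000 < $1,700,000 → not met
Not met: 9 of 12

9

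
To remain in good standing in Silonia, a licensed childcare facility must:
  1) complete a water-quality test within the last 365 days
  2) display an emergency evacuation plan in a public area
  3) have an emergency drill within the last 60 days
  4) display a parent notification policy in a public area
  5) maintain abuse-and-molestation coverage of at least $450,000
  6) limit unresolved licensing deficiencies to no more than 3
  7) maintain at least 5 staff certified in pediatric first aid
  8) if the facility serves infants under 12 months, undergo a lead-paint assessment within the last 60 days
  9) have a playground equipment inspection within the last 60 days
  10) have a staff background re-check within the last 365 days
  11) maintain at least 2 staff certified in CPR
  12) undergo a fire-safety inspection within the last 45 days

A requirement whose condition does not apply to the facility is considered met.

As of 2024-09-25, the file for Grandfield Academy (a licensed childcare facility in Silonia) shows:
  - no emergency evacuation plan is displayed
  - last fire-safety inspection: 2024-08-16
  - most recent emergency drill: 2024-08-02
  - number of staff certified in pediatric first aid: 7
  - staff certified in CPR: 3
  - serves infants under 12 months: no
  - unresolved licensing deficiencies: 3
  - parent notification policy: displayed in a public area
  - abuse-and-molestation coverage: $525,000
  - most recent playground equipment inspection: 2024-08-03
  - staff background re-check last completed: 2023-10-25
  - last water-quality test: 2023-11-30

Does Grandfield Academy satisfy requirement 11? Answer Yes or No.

11. staff certified in CPR 3 ≥ 2 → met

Yes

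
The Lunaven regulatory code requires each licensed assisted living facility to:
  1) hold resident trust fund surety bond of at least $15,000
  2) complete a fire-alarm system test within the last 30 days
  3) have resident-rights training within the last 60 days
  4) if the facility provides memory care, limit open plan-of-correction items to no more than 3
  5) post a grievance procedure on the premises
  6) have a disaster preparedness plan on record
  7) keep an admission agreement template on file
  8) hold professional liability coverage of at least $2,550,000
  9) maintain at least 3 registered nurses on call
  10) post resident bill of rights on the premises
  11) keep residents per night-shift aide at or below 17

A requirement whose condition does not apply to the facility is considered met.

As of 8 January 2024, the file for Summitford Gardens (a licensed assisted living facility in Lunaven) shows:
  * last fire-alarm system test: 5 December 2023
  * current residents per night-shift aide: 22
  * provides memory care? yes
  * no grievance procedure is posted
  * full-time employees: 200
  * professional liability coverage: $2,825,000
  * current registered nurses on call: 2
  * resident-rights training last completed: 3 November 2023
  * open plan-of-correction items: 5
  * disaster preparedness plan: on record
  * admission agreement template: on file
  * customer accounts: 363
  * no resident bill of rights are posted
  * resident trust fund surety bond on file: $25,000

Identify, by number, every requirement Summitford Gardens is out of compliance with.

2, 3, 4, 5, 9, 10, 11

1. resident trust fund surety bond $25,000 ≥ $15,000 → met
2. fire-alarm system test 34 days ago vs limit 30 → not met
3. resident-rights training 66 days ago vs limit 60 → not met
4. condition 'provides memory care' holds; open plan-of-correction items 5 > 3 → not met
5. grievance procedure absent → not met
6. disaster preparedness plan present → met
7. admission agreement template present → met
8. professional liability coverage $2,825,000 ≥ $2,550,000 → met
9. registered nurses on call 2 < 3 → not met
10. resident bill of rights absent → not met
11. residents per night-shift aide 22 > 17 → not met
Not met: 2, 3, 4, 5, 9, 10, 11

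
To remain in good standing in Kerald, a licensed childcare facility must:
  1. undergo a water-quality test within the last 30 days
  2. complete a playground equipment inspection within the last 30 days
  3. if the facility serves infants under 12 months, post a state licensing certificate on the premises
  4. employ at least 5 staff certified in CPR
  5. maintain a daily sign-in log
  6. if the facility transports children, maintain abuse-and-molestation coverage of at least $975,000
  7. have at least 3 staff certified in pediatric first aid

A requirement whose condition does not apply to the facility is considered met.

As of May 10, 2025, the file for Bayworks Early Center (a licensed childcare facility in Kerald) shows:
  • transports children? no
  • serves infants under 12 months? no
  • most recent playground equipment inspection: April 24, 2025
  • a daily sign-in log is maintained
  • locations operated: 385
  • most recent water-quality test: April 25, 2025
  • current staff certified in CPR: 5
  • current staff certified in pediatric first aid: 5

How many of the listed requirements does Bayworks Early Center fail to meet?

0

1. water-quality test 15 days ago vs limit 30 → met
2. playground equipment inspection 16 days ago vs limit 30 → met
3. condition 'serves infants under 12 months' does not hold → requirement n/a → met
4. staff certified in CPR 5 ≥ 5 → met
5. daily sign-in log present → met
6. condition 'transports children' does not hold → requirement n/a → met
7. staff certified in pediatric first aid 5 ≥ 3 → met
Not met: 0 of 7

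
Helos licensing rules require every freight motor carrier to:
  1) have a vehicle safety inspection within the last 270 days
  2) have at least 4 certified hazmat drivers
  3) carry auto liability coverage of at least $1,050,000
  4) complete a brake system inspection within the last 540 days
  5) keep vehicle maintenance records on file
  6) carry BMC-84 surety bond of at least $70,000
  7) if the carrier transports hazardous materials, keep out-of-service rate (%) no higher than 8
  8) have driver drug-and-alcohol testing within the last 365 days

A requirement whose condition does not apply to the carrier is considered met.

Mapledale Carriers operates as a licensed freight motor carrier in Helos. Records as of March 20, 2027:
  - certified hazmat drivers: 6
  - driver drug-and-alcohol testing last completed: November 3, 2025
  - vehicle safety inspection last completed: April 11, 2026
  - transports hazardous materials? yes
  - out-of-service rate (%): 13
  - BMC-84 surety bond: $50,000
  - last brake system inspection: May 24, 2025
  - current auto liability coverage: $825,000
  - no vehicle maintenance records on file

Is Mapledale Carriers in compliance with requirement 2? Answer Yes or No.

Yes

2. certified hazmat drivers 6 ≥ 4 → met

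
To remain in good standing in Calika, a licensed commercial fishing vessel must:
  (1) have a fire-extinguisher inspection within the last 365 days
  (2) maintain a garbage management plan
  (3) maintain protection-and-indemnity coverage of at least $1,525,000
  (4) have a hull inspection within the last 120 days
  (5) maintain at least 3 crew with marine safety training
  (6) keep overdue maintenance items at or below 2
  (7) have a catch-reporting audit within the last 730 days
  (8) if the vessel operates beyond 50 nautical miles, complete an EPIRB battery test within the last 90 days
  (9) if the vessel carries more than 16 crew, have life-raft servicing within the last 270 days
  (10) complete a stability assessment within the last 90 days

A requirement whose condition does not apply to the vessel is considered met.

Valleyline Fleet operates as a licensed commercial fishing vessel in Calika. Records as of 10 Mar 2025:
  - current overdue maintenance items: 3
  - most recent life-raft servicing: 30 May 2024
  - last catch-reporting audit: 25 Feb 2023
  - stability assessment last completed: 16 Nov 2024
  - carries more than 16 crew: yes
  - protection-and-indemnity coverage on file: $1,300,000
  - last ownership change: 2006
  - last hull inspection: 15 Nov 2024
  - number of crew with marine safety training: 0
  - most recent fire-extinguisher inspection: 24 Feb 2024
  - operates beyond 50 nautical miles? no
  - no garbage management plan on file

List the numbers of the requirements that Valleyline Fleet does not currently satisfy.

1, 2, 3, 5, 6, 7, 9, 10

1. fire-extinguisher inspection 380 days ago vs limit 365 → not met
2. garbage management plan absent → not met
3. protection-and-indemnity coverage $1,300,000 < $1,525,000 → not met
4. hull inspection 115 days ago vs limit 120 → met
5. crew with marine safety training 0 < 3 → not met
6. overdue maintenance items 3 > 2 → not met
7. catch-reporting audit 744 days ago vs limit 730 → not met
8. condition 'operates beyond 50 nautical miles' does not hold → requirement n/a → met
9. condition 'carries more than 16 crew' holds; life-raft servicing 284 days ago vs limit 270 → not met
10. stability assessment 114 days ago vs limit 90 → not met
Not met: 1, 2, 3, 5, 6, 7, 9, 10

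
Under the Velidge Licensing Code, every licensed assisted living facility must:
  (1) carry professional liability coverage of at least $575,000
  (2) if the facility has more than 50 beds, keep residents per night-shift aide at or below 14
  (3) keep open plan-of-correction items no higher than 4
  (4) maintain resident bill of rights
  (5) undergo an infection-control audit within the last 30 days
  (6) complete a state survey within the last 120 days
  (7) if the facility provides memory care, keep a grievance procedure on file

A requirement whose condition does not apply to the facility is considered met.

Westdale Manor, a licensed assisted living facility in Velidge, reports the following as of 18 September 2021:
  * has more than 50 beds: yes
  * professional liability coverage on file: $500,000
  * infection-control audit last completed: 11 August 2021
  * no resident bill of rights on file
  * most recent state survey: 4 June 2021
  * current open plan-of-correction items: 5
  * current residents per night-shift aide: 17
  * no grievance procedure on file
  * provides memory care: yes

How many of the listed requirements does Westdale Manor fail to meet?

1. professional liability coverage $500,000 < $575,000 → not met
2. condition 'has more than 50 beds' holds; residents per night-shift aide 17 > 14 → not met
3. open plan-of-correction items 5 > 4 → not met
4. resident bill of rights absent → not met
5. infection-control audit 38 days ago vs limit 30 → not met
6. state survey 106 days ago vs limit 120 → met
7. condition 'provides memory care' holds; grievance procedure absent → not met
Not met: 6 of 7

6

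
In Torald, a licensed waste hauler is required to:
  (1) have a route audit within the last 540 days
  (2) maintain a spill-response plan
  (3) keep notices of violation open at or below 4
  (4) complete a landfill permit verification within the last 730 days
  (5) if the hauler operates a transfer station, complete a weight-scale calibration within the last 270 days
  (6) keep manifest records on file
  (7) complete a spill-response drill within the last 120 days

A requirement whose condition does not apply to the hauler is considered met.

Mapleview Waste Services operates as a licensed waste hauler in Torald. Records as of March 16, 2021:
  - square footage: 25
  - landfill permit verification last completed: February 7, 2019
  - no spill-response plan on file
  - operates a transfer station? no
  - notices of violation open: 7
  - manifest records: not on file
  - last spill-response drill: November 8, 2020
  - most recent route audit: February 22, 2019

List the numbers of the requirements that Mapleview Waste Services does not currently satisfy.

1, 2, 3, 4, 6, 7

1. route audit 753 days ago vs limit 540 → not met
2. spill-response plan absent → not met
3. notices of violation open 7 > 4 → not met
4. landfill permit verification 768 days ago vs limit 730 → not met
5. condition 'operates a transfer station' does not hold → requirement n/a → met
6. manifest records absent → not met
7. spill-response drill 128 days ago vs limit 120 → not met
Not met: 1, 2, 3, 4, 6, 7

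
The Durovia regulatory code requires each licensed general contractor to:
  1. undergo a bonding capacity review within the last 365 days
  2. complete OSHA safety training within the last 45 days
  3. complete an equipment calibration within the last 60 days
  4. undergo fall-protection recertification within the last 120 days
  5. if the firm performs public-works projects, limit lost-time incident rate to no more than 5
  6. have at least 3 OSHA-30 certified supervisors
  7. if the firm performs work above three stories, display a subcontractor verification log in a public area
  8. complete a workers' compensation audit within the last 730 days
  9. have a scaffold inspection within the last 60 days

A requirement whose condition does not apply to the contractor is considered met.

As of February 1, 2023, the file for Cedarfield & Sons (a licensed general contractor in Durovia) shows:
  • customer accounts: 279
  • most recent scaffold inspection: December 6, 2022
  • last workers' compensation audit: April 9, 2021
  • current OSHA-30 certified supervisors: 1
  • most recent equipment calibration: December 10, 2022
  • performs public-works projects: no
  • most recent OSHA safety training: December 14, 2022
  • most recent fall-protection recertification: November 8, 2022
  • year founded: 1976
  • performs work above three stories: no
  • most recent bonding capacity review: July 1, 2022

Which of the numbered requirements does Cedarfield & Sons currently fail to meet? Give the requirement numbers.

1. bonding capacity review 215 days ago vs limit 365 → met
2. OSHA safety training 49 days ago vs limit 45 → not met
3. equipment calibration 53 days ago vs limit 60 → met
4. fall-protection recertification 85 days ago vs limit 120 → met
5. condition 'performs public-works projects' does not hold → requirement n/a → met
6. OSHA-30 certified supervisors 1 < 3 → not met
7. condition 'performs work above three stories' does not hold → requirement n/a → met
8. workers' compensation audit 663 days ago vs limit 730 → met
9. scaffold inspection 57 days ago vs limit 60 → met
Not met: 2, 6

2, 6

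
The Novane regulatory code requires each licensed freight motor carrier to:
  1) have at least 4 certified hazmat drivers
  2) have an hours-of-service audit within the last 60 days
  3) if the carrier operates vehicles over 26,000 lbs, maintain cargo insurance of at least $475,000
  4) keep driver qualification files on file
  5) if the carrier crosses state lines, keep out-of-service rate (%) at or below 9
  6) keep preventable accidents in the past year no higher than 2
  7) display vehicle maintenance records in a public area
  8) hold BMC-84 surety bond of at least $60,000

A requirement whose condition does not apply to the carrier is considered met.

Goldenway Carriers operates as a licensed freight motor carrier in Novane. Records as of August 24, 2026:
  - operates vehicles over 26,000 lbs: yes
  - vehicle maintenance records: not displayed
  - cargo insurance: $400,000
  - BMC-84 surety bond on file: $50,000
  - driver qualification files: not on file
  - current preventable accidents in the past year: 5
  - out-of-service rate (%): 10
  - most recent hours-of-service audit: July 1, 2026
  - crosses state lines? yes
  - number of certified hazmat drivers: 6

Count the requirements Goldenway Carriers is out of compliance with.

1. certified hazmat drivers 6 ≥ 4 → met
2. hours-of-service audit 54 days ago vs limit 60 → met
3. condition 'operates vehicles over 26,000 lbs' holds; cargo insurance $400,000 < $475,000 → not met
4. driver qualification files absent → not met
5. condition 'crosses state lines' holds; out-of-service rate (%) 10 > 9 → not met
6. preventable accidents in the past year 5 > 2 → not met
7. vehicle maintenance records absent → not met
8. BMC-84 surety bond $50,000 < $60,000 → not met
Not met: 6 of 8

6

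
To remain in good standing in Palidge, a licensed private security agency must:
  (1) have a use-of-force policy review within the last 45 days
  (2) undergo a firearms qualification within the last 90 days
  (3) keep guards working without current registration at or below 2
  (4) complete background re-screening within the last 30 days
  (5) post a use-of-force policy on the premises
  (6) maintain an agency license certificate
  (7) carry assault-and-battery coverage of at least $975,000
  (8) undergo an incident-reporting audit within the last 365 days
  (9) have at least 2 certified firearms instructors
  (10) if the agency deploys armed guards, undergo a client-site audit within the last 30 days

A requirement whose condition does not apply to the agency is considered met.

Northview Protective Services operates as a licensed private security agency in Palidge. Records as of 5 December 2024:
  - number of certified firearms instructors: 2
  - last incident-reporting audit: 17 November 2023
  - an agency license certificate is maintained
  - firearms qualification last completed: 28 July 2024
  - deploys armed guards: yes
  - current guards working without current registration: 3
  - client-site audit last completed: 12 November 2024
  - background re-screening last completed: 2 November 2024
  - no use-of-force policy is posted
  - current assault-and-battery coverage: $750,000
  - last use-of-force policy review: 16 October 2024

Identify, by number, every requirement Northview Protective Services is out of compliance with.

1, 2, 3, 4, 5, 7, 8

1. use-of-force policy review 50 days ago vs limit 45 → not met
2. firearms qualification 130 days ago vs limit 90 → not met
3. guards working without current registration 3 > 2 → not met
4. background re-screening 33 days ago vs limit 30 → not met
5. use-of-force policy absent → not met
6. agency license certificate present → met
7. assault-and-battery coverage $750,000 < $975,000 → not met
8. incident-reporting audit 384 days ago vs limit 365 → not met
9. certified firearms instructors 2 ≥ 2 → met
10. condition 'deploys armed guards' holds; client-site audit 23 days ago vs limit 30 → met
Not met: 1, 2, 3, 4, 5, 7, 8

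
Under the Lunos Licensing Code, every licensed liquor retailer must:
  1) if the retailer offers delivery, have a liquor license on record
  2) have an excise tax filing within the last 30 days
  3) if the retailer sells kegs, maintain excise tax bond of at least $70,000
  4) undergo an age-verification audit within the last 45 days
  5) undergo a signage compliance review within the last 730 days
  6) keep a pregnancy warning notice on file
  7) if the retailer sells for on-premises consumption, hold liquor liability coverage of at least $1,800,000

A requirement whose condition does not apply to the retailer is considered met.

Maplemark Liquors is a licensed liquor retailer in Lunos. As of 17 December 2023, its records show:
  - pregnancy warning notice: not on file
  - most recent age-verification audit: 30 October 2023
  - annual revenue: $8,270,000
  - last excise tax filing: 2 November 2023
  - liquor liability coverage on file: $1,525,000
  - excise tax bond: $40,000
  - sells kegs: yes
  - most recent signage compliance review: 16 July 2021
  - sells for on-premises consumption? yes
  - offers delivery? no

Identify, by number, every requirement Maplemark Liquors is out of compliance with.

2, 3, 4, 5, 6, 7

1. condition 'offers delivery' does not hold → requirement n/a → met
2. excise tax filing 45 days ago vs limit 30 → not met
3. condition 'sells kegs' holds; excise tax bond $40,000 < $70,000 → not met
4. age-verification audit 48 days ago vs limit 45 → not met
5. signage compliance review 884 days ago vs limit 730 → not met
6. pregnancy warning notice absent → not met
7. condition 'sells for on-premises consumption' holds; liquor liability coverage $1,525,000 < $1,800,000 → not met
Not met: 2, 3, 4, 5, 6, 7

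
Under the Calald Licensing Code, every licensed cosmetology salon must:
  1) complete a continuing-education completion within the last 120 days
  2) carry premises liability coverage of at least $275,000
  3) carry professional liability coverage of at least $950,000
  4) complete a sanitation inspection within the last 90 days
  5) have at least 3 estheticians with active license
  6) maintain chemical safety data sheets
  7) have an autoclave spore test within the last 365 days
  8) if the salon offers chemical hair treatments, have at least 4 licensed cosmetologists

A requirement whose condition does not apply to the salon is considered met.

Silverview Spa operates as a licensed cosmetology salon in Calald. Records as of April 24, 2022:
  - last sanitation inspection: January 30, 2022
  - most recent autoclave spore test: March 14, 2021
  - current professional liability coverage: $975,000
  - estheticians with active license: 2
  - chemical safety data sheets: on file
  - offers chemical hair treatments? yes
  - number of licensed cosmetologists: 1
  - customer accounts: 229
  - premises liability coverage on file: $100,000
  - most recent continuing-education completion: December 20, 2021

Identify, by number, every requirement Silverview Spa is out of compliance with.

1, 2, 5, 7, 8

1. continuing-education completion 125 days ago vs limit 120 → not met
2. premises liability coverage $100,000 < $275,000 → not met
3. professional liability coverage $975,000 ≥ $950,000 → met
4. sanitation inspection 84 days ago vs limit 90 → met
5. estheticians with active license 2 < 3 → not met
6. chemical safety data sheets present → met
7. autoclave spore test 406 days ago vs limit 365 → not met
8. condition 'offers chemical hair treatments' holds; licensed cosmetologists 1 < 4 → not met
Not met: 1, 2, 5, 7, 8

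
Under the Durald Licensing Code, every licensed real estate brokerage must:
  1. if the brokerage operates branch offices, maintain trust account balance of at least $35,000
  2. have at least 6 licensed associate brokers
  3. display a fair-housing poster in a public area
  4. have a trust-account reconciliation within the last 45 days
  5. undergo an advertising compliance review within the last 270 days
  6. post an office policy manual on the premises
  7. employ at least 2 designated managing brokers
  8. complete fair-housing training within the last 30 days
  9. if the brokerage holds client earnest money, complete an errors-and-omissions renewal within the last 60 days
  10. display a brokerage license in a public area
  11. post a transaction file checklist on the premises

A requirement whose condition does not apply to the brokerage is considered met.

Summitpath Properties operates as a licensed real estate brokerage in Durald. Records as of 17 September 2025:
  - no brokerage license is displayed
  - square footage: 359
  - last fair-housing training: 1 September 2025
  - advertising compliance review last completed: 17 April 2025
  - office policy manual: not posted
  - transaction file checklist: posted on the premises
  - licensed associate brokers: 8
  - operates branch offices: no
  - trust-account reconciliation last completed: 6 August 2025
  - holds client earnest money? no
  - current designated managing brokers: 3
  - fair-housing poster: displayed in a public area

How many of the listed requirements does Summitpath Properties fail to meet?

2

1. condition 'operates branch offices' does not hold → requirement n/a → met
2. licensed associate brokers 8 ≥ 6 → met
3. fair-housing poster present → met
4. trust-account reconciliation 42 days ago vs limit 45 → met
5. advertising compliance review 153 days ago vs limit 270 → met
6. office policy manual absent → not met
7. designated managing brokers 3 ≥ 2 → met
8. fair-housing training 16 days ago vs limit 30 → met
9. condition 'holds client earnest money' does not hold → requirement n/a → met
10. brokerage license absent → not met
11. transaction file checklist present → met
Not met: 2 of 11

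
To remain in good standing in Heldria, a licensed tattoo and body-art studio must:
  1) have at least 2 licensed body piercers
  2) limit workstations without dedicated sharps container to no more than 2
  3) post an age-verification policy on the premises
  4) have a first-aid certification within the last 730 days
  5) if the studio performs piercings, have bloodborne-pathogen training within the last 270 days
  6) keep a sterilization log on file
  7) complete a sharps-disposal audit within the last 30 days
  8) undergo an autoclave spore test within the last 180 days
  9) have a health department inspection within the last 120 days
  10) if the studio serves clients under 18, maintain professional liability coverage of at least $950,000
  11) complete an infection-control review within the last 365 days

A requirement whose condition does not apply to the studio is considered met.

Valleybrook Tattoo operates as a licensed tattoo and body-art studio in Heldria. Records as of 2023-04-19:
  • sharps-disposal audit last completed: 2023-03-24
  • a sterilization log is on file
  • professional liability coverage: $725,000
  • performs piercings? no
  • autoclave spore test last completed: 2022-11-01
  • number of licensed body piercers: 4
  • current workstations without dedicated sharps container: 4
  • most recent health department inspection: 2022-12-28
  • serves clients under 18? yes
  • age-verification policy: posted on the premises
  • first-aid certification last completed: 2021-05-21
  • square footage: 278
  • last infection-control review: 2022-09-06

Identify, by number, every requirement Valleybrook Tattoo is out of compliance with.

1. licensed body piercers 4 ≥ 2 → met
2. workstations without dedicated sharps container 4 > 2 → not met
3. age-verification policy present → met
4. first-aid certification 698 days ago vs limit 730 → met
5. condition 'performs piercings' does not hold → requirement n/a → met
6. sterilization log present → met
7. sharps-disposal audit 26 days ago vs limit 30 → met
8. autoclave spore test 169 days ago vs limit 180 → met
9. health department inspection 112 days ago vs limit 120 → met
10. condition 'serves clients under 18' holds; professional liability coverage $725,000 < $950,000 → not met
11. infection-control review 225 days ago vs limit 365 → met
Not met: 2, 10

2, 10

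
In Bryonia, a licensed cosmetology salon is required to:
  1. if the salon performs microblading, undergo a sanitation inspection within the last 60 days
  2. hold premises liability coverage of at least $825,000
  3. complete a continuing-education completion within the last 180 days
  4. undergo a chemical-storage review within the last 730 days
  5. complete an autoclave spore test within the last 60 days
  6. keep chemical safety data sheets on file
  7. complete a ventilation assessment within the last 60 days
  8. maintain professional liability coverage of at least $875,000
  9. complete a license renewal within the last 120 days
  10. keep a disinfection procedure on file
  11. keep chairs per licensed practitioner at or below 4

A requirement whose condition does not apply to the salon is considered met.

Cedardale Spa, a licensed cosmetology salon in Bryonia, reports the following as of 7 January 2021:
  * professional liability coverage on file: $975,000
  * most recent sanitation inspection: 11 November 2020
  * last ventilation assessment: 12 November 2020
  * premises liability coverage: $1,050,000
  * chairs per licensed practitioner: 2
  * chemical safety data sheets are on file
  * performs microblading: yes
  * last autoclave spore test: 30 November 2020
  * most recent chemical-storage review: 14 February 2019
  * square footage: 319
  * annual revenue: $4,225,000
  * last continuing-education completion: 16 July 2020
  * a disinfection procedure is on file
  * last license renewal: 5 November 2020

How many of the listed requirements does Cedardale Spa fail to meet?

0

1. condition 'performs microblading' holds; sanitation inspection 57 days ago vs limit 60 → met
2. premises liability coverage $1,050,000 ≥ $825,000 → met
3. continuing-education completion 175 days ago vs limit 180 → met
4. chemical-storage review 693 days ago vs limit 730 → met
5. autoclave spore test 38 days ago vs limit 60 → met
6. chemical safety data sheets present → met
7. ventilation assessment 56 days ago vs limit 60 → met
8. professional liability coverage $975,000 ≥ $875,000 → met
9. license renewal 63 days ago vs limit 120 → met
10. disinfection procedure present → met
11. chairs per licensed practitioner 2 ≤ 4 → met
Not met: 0 of 11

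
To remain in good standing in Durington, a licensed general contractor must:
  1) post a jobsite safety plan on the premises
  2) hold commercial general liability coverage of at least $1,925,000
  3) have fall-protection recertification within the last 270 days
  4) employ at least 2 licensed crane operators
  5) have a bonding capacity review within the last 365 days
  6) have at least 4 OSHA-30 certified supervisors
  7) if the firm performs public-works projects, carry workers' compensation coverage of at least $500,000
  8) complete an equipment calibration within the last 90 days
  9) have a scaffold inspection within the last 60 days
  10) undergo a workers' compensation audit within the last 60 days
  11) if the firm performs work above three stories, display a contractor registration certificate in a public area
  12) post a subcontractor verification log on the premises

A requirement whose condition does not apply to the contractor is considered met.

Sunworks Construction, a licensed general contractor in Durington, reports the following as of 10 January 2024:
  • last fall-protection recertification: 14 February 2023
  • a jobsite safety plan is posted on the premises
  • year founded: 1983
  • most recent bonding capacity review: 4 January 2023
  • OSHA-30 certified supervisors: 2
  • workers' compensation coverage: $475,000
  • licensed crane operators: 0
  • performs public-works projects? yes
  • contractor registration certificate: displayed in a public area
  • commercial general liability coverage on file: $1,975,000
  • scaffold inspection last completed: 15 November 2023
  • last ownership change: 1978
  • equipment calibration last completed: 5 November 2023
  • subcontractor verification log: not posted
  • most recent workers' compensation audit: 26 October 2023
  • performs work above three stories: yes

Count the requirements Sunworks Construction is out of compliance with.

1. jobsite safety plan present → met
2. commercial general liability coverage $1,975,000 ≥ $1,925,000 → met
3. fall-protection recertification 330 days ago vs limit 270 → not met
4. licensed crane operators 0 < 2 → not met
5. bonding capacity review 371 days ago vs limit 365 → not met
6. OSHA-30 certified supervisors 2 < 4 → not met
7. condition 'performs public-works projects' holds; workers' compensation coverage $475,000 < $500,000 → not met
8. equipment calibration 66 days ago vs limit 90 → met
9. scaffold inspection 56 days ago vs limit 60 → met
10. workers' compensation audit 76 days ago vs limit 60 → not met
11. condition 'performs work above three stories' holds; contractor registration certificate present → met
12. subcontractor verification log absent → not met
Not met: 7 of 12

7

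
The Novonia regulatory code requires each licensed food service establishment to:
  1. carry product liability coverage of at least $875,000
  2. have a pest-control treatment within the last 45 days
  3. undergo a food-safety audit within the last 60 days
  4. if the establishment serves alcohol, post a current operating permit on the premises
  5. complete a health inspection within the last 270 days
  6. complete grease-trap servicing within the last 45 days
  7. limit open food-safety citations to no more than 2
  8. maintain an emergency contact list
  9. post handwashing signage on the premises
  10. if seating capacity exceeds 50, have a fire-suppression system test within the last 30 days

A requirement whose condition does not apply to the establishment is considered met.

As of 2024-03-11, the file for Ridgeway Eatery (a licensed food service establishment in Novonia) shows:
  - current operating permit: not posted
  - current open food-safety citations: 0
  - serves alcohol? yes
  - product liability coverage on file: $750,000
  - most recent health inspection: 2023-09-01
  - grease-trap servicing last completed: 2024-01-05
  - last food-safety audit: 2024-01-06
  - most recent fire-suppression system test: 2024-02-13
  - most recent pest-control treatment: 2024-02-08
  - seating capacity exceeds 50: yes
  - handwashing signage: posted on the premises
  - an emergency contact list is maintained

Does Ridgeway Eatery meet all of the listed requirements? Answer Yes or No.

1. product liability coverage $750,000 < $875,000 → not met
2. pest-control treatment 32 days ago vs limit 45 → met
3. food-safety audit 65 days ago vs limit 60 → not met
4. condition 'serves alcohol' holds; current operating permit absent → not met
5. health inspection 192 days ago vs limit 270 → met
6. grease-trap servicing 66 days ago vs limit 45 → not met
7. open food-safety citations 0 ≤ 2 → met
8. emergency contact list present → met
9. handwashing signage present → met
10. condition 'seating capacity exceeds 50' holds; fire-suppression system test 27 days ago vs limit 30 → met
Not met: 1, 3, 4, 6

No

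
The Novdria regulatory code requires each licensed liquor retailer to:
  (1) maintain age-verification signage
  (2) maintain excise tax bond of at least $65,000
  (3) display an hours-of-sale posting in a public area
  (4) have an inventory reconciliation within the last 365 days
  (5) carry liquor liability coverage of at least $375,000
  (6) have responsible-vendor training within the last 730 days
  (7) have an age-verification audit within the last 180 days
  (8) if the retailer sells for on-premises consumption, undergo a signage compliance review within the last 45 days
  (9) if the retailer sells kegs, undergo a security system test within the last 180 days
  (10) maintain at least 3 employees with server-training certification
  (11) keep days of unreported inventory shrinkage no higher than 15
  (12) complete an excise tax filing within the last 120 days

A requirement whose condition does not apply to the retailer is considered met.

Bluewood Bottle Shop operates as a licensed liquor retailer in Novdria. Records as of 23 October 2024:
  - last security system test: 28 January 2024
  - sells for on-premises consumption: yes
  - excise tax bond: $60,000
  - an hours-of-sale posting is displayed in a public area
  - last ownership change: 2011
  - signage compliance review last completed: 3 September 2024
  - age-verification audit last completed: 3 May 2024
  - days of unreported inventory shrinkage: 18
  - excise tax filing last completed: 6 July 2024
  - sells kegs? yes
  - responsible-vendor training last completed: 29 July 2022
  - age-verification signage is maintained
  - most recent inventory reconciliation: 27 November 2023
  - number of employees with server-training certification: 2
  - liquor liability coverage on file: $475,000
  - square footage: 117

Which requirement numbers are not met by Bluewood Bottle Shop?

1. age-verification signage present → met
2. excise tax bond $60,000 < $65,000 → not met
3. hours-of-sale posting present → met
4. inventory reconciliation 331 days ago vs limit 365 → met
5. liquor liability coverage $475,000 ≥ $375,000 → met
6. responsible-vendor training 817 days ago vs limit 730 → not met
7. age-verification audit 173 days ago vs limit 180 → met
8. condition 'sells for on-premises consumption' holds; signage compliance review 50 days ago vs limit 45 → not met
9. condition 'sells kegs' holds; security system test 269 days ago vs limit 180 → not met
10. employees with server-training certification 2 < 3 → not met
11. days of unreported inventory shrinkage 18 > 15 → not met
12. excise tax filing 109 days ago vs limit 120 → met
Not met: 2, 6, 8, 9, 10, 11

2, 6, 8, 9, 10, 11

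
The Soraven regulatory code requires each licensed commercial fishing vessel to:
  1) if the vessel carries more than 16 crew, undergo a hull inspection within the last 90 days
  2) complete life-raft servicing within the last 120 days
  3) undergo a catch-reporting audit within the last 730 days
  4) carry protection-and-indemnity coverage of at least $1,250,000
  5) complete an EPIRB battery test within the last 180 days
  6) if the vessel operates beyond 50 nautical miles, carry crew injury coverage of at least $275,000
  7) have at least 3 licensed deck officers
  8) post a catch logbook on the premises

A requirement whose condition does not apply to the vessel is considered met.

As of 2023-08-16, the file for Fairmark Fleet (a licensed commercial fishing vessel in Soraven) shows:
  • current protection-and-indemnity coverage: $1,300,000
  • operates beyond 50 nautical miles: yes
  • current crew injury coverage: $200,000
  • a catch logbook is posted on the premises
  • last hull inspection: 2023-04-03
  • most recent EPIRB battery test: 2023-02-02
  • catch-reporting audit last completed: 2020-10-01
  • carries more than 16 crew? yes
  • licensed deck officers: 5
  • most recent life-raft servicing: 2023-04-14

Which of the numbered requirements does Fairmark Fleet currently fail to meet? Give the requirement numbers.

1. condition 'carries more than 16 crew' holds; hull inspection 135 days ago vs limit 90 → not met
2. life-raft servicing 124 days ago vs limit 120 → not met
3. catch-reporting audit 1049 days ago vs limit 730 → not met
4. protection-and-indemnity coverage $1,300,000 ≥ $1,250,000 → met
5. EPIRB battery test 195 days ago vs limit 180 → not met
6. condition 'operates beyond 50 nautical miles' holds; crew injury coverage $200,000 < $275,000 → not met
7. licensed deck officers 5 ≥ 3 → met
8. catch logbook present → met
Not met: 1, 2, 3, 5, 6

1, 2, 3, 5, 6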